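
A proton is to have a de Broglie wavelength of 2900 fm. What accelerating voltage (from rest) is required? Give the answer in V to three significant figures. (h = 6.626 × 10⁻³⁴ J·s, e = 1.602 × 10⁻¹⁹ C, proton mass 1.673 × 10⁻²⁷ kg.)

p = h/λ = 6.626 × 10⁻³⁴ / 2.900 × 10⁻¹² = 2.285 × 10⁻²² kg·m/s.
KE = p²/(2m) = 1.560 × 10⁻¹⁷ J.
V = KE/e = 1.560 × 10⁻¹⁷ / (1.602 × 10⁻¹⁹) = 97.4 V.

V = 97.4 V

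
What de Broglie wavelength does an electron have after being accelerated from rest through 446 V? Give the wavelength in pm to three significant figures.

KE = eV = 1.602 × 10⁻¹⁹ × 446.0 = 7.145 × 10⁻¹⁷ J.
p = √(2mKE) = √(2 × 9.109 × 10⁻³¹ × 7.145 × 10⁻¹⁷) = 1.141 × 10⁻²³ kg·m/s.
λ = h/p = 6.626 × 10⁻³⁴ / 1.141 × 10⁻²³ = 5.81 × 10⁻¹¹ m = 58.1 pm.

λ = 58.1 pm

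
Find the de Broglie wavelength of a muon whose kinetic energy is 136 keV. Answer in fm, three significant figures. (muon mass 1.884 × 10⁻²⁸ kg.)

λ = 231 fm

KE = 136 keV = 2.179 × 10⁻¹⁴ J.
p = √(2mKE) = √(2 × 1.884 × 10⁻²⁸ × 2.179 × 10⁻¹⁴) = 2.865 × 10⁻²¹ kg·m/s.
λ = h/p = 6.626 × 10⁻³⁴ / 2.865 × 10⁻²¹ = 2.31 × 10⁻¹³ m = 231 fm.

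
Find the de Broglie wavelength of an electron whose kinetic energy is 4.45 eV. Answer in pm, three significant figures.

KE = 4.45 eV = 7.129 × 10⁻¹⁹ J.
p = √(2mKE) = √(2 × 9.109 × 10⁻³¹ × 7.129 × 10⁻¹⁹) = 1.140 × 10⁻²⁴ kg·m/s.
λ = h/p = 6.626 × 10⁻³⁴ / 1.140 × 10⁻²⁴ = 5.81 × 10⁻¹⁰ m = 581 pm.

λ = 581 pm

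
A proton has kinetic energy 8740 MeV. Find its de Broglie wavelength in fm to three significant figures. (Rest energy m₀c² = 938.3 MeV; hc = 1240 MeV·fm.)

λ = 0.129 fm

Total energy E = KE + m₀c² = 8740 + 938.3 = 9678.3 MeV.
(pc)² = E² − (m₀c²)² = (9678.3)² − (938.3)² = 9.279 × 10⁷ MeV², so pc = 9633 MeV.
λ = hc/(pc) = 1240 MeV·fm / 9633 MeV = 0.129 fm.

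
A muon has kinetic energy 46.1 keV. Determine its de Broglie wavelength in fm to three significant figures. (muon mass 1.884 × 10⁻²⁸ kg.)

KE = 46.1 keV = 7.385 × 10⁻¹⁵ J.
p = √(2mKE) = √(2 × 1.884 × 10⁻²⁸ × 7.385 × 10⁻¹⁵) = 1.668 × 10⁻²¹ kg·m/s.
λ = h/p = 6.626 × 10⁻³⁴ / 1.668 × 10⁻²¹ = 3.97 × 10⁻¹³ m = 397 fm.

λ = 397 fm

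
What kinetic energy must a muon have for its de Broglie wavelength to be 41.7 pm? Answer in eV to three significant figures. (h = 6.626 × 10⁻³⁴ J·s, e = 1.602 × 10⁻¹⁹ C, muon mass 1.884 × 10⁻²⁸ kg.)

p = h/λ = 6.626 × 10⁻³⁴ / 4.170 × 10⁻¹¹ = 1.589 × 10⁻²³ kg·m/s.
KE = p²/(2m) = (1.589 × 10⁻²³)² / (2 × 1.884 × 10⁻²⁸) = 6.701 × 10⁻¹⁹ J = 4.18 eV.

KE = 4.18 eV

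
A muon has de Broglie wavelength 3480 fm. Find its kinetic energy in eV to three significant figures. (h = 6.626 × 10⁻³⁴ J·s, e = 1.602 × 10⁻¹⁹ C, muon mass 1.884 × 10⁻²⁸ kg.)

p = h/λ = 6.626 × 10⁻³⁴ / 3.480 × 10⁻¹² = 1.904 × 10⁻²² kg·m/s.
KE = p²/(2m) = (1.904 × 10⁻²²)² / (2 × 1.884 × 10⁻²⁸) = 9.621 × 10⁻¹⁷ J = 601 eV.

KE = 601 eV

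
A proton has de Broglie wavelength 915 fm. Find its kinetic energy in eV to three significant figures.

KE = 978 eV

p = h/λ = 6.626 × 10⁻³⁴ / 9.150 × 10⁻¹³ = 7.242 × 10⁻²² kg·m/s.
KE = p²/(2m) = (7.242 × 10⁻²²)² / (2 × 1.673 × 10⁻²⁷) = 1.567 × 10⁻¹⁶ J = 978 eV.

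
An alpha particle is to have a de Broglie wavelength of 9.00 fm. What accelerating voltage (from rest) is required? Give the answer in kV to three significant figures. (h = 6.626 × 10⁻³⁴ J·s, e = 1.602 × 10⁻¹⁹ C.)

p = h/λ = 6.626 × 10⁻³⁴ / 9.000 × 10⁻¹⁵ = 7.362 × 10⁻²⁰ kg·m/s.
KE = p²/(2m) = 4.078 × 10⁻¹³ J.
V = KE/2e = 4.078 × 10⁻¹³ / (2 × 1.602 × 10⁻¹⁹) = 1270 kV.

V = 1270 kV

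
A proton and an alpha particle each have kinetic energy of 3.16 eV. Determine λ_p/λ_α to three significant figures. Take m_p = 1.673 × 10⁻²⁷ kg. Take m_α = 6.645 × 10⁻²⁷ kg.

At fixed KE, p = √(2mKE) so λ = h/p ∝ 1/√m.
λ_p/λ_α = √(m_α/m_p) = √(6.645 × 10⁻²⁷/1.673 × 10⁻²⁷) = √(3.972) = 1.99.

λ_p/λ_α = 1.99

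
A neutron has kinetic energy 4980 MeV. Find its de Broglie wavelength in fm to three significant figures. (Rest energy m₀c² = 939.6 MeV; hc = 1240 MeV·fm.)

Total energy E = KE + m₀c² = 4980 + 939.6 = 5919.6 MeV.
(pc)² = E² − (m₀c²)² = (5919.6)² − (939.6)² = 3.416 × 10⁷ MeV², so pc = 5845 MeV.
λ = hc/(pc) = 1240 MeV·fm / 5845 MeV = 0.212 fm.

λ = 0.212 fm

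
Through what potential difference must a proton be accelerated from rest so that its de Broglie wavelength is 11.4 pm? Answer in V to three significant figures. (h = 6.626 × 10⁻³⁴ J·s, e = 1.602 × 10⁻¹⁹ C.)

V = 6.30 V

p = h/λ = 6.626 × 10⁻³⁴ / 1.140 × 10⁻¹¹ = 5.812 × 10⁻²³ kg·m/s.
KE = p²/(2m) = 1.010 × 10⁻¹⁸ J.
V = KE/e = 1.010 × 10⁻¹⁸ / (1.602 × 10⁻¹⁹) = 6.30 V.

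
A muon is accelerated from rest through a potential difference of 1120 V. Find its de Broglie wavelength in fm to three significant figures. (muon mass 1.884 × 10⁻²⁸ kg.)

KE = eV = 1.602 × 10⁻¹⁹ × 1120 = 1.794 × 10⁻¹⁶ J.
p = √(2mKE) = √(2 × 1.884 × 10⁻²⁸ × 1.794 × 10⁻¹⁶) = 2.600 × 10⁻²² kg·m/s.
λ = h/p = 6.626 × 10⁻³⁴ / 2.600 × 10⁻²² = 2.55 × 10⁻¹² m = 2550 fm.

λ = 2550 fm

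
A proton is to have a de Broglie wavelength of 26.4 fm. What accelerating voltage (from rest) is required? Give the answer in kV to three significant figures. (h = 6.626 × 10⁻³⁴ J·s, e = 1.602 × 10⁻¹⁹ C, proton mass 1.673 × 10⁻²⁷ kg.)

p = h/λ = 6.626 × 10⁻³⁴ / 2.640 × 10⁻¹⁴ = 2.510 × 10⁻²⁰ kg·m/s.
KE = p²/(2m) = 1.883 × 10⁻¹³ J.
V = KE/e = 1.883 × 10⁻¹³ / (1.602 × 10⁻¹⁹) = 1180 kV.

V = 1180 kV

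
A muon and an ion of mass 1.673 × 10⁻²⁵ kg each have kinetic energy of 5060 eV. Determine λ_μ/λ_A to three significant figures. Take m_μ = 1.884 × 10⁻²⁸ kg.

At fixed KE, p = √(2mKE) so λ = h/p ∝ 1/√m.
λ_μ/λ_A = √(m_A/m_μ) = √(1.673 × 10⁻²⁵/1.884 × 10⁻²⁸) = √(888.0) = 29.8.

λ_μ/λ_A = 29.8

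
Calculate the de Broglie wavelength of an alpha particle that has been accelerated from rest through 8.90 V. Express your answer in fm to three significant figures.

λ = 3400 fm

KE = 2eV = 2 × 1.602 × 10⁻¹⁹ × 8.900 = 2.852 × 10⁻¹⁸ J.
p = √(2mKE) = √(2 × 6.645 × 10⁻²⁷ × 2.852 × 10⁻¹⁸) = 1.947 × 10⁻²² kg·m/s.
λ = h/p = 6.626 × 10⁻³⁴ / 1.947 × 10⁻²² = 3.40 × 10⁻¹² m = 3400 fm.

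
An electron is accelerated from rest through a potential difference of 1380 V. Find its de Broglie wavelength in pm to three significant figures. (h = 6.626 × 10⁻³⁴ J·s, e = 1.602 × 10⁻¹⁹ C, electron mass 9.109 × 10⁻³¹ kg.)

λ = 33.0 pm

KE = eV = 1.602 × 10⁻¹⁹ × 1380 = 2.211 × 10⁻¹⁶ J.
p = √(2mKE) = √(2 × 9.109 × 10⁻³¹ × 2.211 × 10⁻¹⁶) = 2.007 × 10⁻²³ kg·m/s.
λ = h/p = 6.626 × 10⁻³⁴ / 2.007 × 10⁻²³ = 3.30 × 10⁻¹¹ m = 33.0 pm.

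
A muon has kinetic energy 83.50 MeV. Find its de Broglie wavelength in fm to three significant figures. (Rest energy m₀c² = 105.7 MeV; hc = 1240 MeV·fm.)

Total energy E = KE + m₀c² = 83.50 + 105.7 = 189.20 MeV.
(pc)² = E² − (m₀c²)² = (189.20)² − (105.7)² = 2.462 × 10⁴ MeV², so pc = 156.9 MeV.
λ = hc/(pc) = 1240 MeV·fm / 156.9 MeV = 7.90 fm.

λ = 7.90 fm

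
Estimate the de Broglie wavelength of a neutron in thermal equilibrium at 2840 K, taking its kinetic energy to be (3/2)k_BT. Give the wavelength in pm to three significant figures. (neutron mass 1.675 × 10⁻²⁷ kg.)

λ = 47.2 pm

KE = (3/2)k_BT = 1.5 × 1.381 × 10⁻²³ × 2840 = 5.883 × 10⁻²⁰ J.
p = √(2mKE) = √(2 × 1.675 × 10⁻²⁷ × 5.883 × 10⁻²⁰) = 1.404 × 10⁻²³ kg·m/s.
λ = h/p = 4.72 × 10⁻¹¹ m = 47.2 pm.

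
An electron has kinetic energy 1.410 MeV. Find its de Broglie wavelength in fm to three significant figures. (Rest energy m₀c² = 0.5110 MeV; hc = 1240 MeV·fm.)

Total energy E = KE + m₀c² = 1.410 + 0.5110 = 1.9210 MeV.
(pc)² = E² − (m₀c²)² = (1.9210)² − (0.5110)² = 3.429 MeV², so pc = 1.852 MeV.
λ = hc/(pc) = 1240 MeV·fm / 1.852 MeV = 670 fm.

λ = 670 fm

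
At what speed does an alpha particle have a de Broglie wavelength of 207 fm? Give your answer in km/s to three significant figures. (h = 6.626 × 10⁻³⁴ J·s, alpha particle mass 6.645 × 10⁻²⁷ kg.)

v = 482 km/s

p = h/λ = 6.626 × 10⁻³⁴ / 2.070 × 10⁻¹³ = 3.201 × 10⁻²¹ kg·m/s.
v = p/m = 3.201 × 10⁻²¹ / 6.645 × 10⁻²⁷ = 4.82 × 10⁵ m/s = 482 km/s.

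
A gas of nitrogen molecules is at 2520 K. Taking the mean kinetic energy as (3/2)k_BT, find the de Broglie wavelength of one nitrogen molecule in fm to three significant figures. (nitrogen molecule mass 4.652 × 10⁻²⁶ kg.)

λ = 9510 fm

KE = (3/2)k_BT = 1.5 × 1.381 × 10⁻²³ × 2520 = 5.220 × 10⁻²⁰ J.
p = √(2mKE) = √(2 × 4.652 × 10⁻²⁶ × 5.220 × 10⁻²⁰) = 6.969 × 10⁻²³ kg·m/s.
λ = h/p = 9.51 × 10⁻¹² m = 9510 fm.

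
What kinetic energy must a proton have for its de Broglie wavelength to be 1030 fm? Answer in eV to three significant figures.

p = h/λ = 6.626 × 10⁻³⁴ / 1.030 × 10⁻¹² = 6.433 × 10⁻²² kg·m/s.
KE = p²/(2m) = (6.433 × 10⁻²²)² / (2 × 1.673 × 10⁻²⁷) = 1.237 × 10⁻¹⁶ J = 772 eV.

KE = 772 eV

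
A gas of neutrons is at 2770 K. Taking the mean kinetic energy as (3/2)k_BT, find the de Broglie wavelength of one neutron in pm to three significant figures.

λ = 47.8 pm

KE = (3/2)k_BT = 1.5 × 1.381 × 10⁻²³ × 2770 = 5.738 × 10⁻²⁰ J.
p = √(2mKE) = √(2 × 1.675 × 10⁻²⁷ × 5.738 × 10⁻²⁰) = 1.386 × 10⁻²³ kg·m/s.
λ = h/p = 4.78 × 10⁻¹¹ m = 47.8 pm.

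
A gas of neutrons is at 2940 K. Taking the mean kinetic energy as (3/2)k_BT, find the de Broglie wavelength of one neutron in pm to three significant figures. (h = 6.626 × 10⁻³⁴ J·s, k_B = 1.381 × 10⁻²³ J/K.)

KE = (3/2)k_BT = 1.5 × 1.381 × 10⁻²³ × 2940 = 6.090 × 10⁻²⁰ J.
p = √(2mKE) = √(2 × 1.675 × 10⁻²⁷ × 6.090 × 10⁻²⁰) = 1.428 × 10⁻²³ kg·m/s.
λ = h/p = 4.64 × 10⁻¹¹ m = 46.4 pm.

λ = 46.4 pm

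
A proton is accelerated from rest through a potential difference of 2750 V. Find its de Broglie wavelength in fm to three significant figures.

KE = eV = 1.602 × 10⁻¹⁹ × 2750 = 4.406 × 10⁻¹⁶ J.
p = √(2mKE) = √(2 × 1.673 × 10⁻²⁷ × 4.406 × 10⁻¹⁶) = 1.214 × 10⁻²¹ kg·m/s.
λ = h/p = 6.626 × 10⁻³⁴ / 1.214 × 10⁻²¹ = 5.46 × 10⁻¹³ m = 546 fm.

λ = 546 fm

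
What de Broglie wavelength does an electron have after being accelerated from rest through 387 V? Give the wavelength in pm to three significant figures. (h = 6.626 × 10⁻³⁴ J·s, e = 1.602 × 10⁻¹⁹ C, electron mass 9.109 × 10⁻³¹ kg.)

λ = 62.3 pm

KE = eV = 1.602 × 10⁻¹⁹ × 387.0 = 6.200 × 10⁻¹⁷ J.
p = √(2mKE) = √(2 × 9.109 × 10⁻³¹ × 6.200 × 10⁻¹⁷) = 1.063 × 10⁻²³ kg·m/s.
λ = h/p = 6.626 × 10⁻³⁴ / 1.063 × 10⁻²³ = 6.23 × 10⁻¹¹ m = 62.3 pm.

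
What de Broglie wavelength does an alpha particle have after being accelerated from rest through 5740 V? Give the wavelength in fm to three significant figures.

KE = 2eV = 2 × 1.602 × 10⁻¹⁹ × 5740 = 1.839 × 10⁻¹⁵ J.
p = √(2mKE) = √(2 × 6.645 × 10⁻²⁷ × 1.839 × 10⁻¹⁵) = 4.944 × 10⁻²¹ kg·m/s.
λ = h/p = 6.626 × 10⁻³⁴ / 4.944 × 10⁻²¹ = 1.34 × 10⁻¹³ m = 134 fm.

λ = 134 fm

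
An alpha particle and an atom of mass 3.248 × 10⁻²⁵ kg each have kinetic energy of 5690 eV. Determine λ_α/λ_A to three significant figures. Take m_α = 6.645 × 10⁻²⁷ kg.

At fixed KE, p = √(2mKE) so λ = h/p ∝ 1/√m.
λ_α/λ_A = √(m_A/m_α) = √(3.248 × 10⁻²⁵/6.645 × 10⁻²⁷) = √(48.88) = 6.99.

λ_α/λ_A = 6.99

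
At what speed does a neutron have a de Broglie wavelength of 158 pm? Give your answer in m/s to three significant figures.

p = h/λ = 6.626 × 10⁻³⁴ / 1.580 × 10⁻¹⁰ = 4.194 × 10⁻²⁴ kg·m/s.
v = p/m = 4.194 × 10⁻²⁴ / 1.675 × 10⁻²⁷ = 2.50 × 10³ m/s = 2500 m/s.

v = 2500 m/s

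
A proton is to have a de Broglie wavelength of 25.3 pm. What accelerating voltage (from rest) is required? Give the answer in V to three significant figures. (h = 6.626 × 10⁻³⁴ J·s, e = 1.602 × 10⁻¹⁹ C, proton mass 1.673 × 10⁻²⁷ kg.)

p = h/λ = 6.626 × 10⁻³⁴ / 2.530 × 10⁻¹¹ = 2.619 × 10⁻²³ kg·m/s.
KE = p²/(2m) = 2.050 × 10⁻¹⁹ J.
V = KE/e = 2.050 × 10⁻¹⁹ / (1.602 × 10⁻¹⁹) = 1.28 V.

V = 1.28 V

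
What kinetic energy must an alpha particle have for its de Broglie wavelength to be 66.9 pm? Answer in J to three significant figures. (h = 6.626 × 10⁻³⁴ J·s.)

KE = 7.38 × 10⁻²¹ J

p = h/λ = 6.626 × 10⁻³⁴ / 6.690 × 10⁻¹¹ = 9.904 × 10⁻²⁴ kg·m/s.
KE = p²/(2m) = (9.904 × 10⁻²⁴)² / (2 × 6.645 × 10⁻²⁷) = 7.381 × 10⁻²¹ J = 7.38 × 10⁻²¹ J.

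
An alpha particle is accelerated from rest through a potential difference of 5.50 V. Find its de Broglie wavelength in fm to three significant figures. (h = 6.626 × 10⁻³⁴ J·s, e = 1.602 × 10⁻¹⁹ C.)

KE = 2eV = 2 × 1.602 × 10⁻¹⁹ × 5.500 = 1.762 × 10⁻¹⁸ J.
p = √(2mKE) = √(2 × 6.645 × 10⁻²⁷ × 1.762 × 10⁻¹⁸) = 1.530 × 10⁻²² kg·m/s.
λ = h/p = 6.626 × 10⁻³⁴ / 1.530 × 10⁻²² = 4.33 × 10⁻¹² m = 4330 fm.

λ = 4330 fm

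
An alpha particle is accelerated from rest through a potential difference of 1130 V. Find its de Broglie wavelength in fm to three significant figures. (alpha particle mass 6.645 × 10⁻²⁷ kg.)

KE = 2eV = 2 × 1.602 × 10⁻¹⁹ × 1130 = 3.621 × 10⁻¹⁶ J.
p = √(2mKE) = √(2 × 6.645 × 10⁻²⁷ × 3.621 × 10⁻¹⁶) = 2.194 × 10⁻²¹ kg·m/s.
λ = h/p = 6.626 × 10⁻³⁴ / 2.194 × 10⁻²¹ = 3.02 × 10⁻¹³ m = 302 fm.

λ = 302 fm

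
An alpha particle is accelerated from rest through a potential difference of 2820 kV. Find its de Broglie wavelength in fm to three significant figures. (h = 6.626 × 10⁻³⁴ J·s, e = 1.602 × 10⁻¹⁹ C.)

λ = 6.05 fm

KE = 2eV = 2 × 1.602 × 10⁻¹⁹ × 2.820 × 10⁶ = 9.035 × 10⁻¹³ J.
p = √(2mKE) = √(2 × 6.645 × 10⁻²⁷ × 9.035 × 10⁻¹³) = 1.096 × 10⁻¹⁹ kg·m/s.
λ = h/p = 6.626 × 10⁻³⁴ / 1.096 × 10⁻¹⁹ = 6.05 × 10⁻¹⁵ m = 6.05 fm.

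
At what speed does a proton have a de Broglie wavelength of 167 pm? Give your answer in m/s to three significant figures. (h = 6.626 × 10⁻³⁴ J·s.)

v = 2370 m/s

p = h/λ = 6.626 × 10⁻³⁴ / 1.670 × 10⁻¹⁰ = 3.968 × 10⁻²⁴ kg·m/s.
v = p/m = 3.968 × 10⁻²⁴ / 1.673 × 10⁻²⁷ = 2.37 × 10³ m/s = 2370 m/s.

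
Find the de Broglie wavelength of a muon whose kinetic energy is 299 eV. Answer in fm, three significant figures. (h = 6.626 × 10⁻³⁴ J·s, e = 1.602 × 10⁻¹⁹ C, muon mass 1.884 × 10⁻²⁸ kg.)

λ = 4930 fm

KE = 299 eV = 4.790 × 10⁻¹⁷ J.
p = √(2mKE) = √(2 × 1.884 × 10⁻²⁸ × 4.790 × 10⁻¹⁷) = 1.343 × 10⁻²² kg·m/s.
λ = h/p = 6.626 × 10⁻³⁴ / 1.343 × 10⁻²² = 4.93 × 10⁻¹² m = 4930 fm.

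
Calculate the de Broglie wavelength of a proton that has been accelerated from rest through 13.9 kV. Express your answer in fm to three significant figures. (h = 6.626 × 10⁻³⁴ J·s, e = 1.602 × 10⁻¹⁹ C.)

λ = 243 fm

KE = eV = 1.602 × 10⁻¹⁹ × 1.390 × 10⁴ = 2.227 × 10⁻¹⁵ J.
p = √(2mKE) = √(2 × 1.673 × 10⁻²⁷ × 2.227 × 10⁻¹⁵) = 2.730 × 10⁻²¹ kg·m/s.
λ = h/p = 6.626 × 10⁻³⁴ / 2.730 × 10⁻²¹ = 2.43 × 10⁻¹³ m = 243 fm.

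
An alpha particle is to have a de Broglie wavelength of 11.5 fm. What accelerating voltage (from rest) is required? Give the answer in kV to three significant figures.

p = h/λ = 6.626 × 10⁻³⁴ / 1.150 × 10⁻¹⁴ = 5.762 × 10⁻²⁰ kg·m/s.
KE = p²/(2m) = 2.498 × 10⁻¹³ J.
V = KE/2e = 2.498 × 10⁻¹³ / (2 × 1.602 × 10⁻¹⁹) = 780 kV.

V = 780 kV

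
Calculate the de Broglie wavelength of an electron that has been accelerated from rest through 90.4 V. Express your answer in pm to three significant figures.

KE = eV = 1.602 × 10⁻¹⁹ × 90.40 = 1.448 × 10⁻¹⁷ J.
p = √(2mKE) = √(2 × 9.109 × 10⁻³¹ × 1.448 × 10⁻¹⁷) = 5.136 × 10⁻²⁴ kg·m/s.
λ = h/p = 6.626 × 10⁻³⁴ / 5.136 × 10⁻²⁴ = 1.29 × 10⁻¹⁰ m = 129 pm.

λ = 129 pm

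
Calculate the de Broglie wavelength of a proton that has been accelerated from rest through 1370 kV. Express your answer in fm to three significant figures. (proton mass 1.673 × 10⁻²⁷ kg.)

λ = 24.5 fm

KE = eV = 1.602 × 10⁻¹⁹ × 1.370 × 10⁶ = 2.195 × 10⁻¹³ J.
p = √(2mKE) = √(2 × 1.673 × 10⁻²⁷ × 2.195 × 10⁻¹³) = 2.710 × 10⁻²⁰ kg·m/s.
λ = h/p = 6.626 × 10⁻³⁴ / 2.710 × 10⁻²⁰ = 2.45 × 10⁻¹⁴ m = 24.5 fm.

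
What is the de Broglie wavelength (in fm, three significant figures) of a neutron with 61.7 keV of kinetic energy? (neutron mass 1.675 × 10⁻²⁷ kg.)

λ = 115 fm

KE = 61.7 keV = 9.884 × 10⁻¹⁵ J.
p = √(2mKE) = √(2 × 1.675 × 10⁻²⁷ × 9.884 × 10⁻¹⁵) = 5.754 × 10⁻²¹ kg·m/s.
λ = h/p = 6.626 × 10⁻³⁴ / 5.754 × 10⁻²¹ = 1.15 × 10⁻¹³ m = 115 fm.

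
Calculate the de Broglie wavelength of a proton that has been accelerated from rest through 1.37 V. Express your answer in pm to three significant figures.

λ = 24.5 pm

KE = eV = 1.602 × 10⁻¹⁹ × 1.370 = 2.195 × 10⁻¹⁹ J.
p = √(2mKE) = √(2 × 1.673 × 10⁻²⁷ × 2.195 × 10⁻¹⁹) = 2.710 × 10⁻²³ kg·m/s.
λ = h/p = 6.626 × 10⁻³⁴ / 2.710 × 10⁻²³ = 2.45 × 10⁻¹¹ m = 24.5 pm.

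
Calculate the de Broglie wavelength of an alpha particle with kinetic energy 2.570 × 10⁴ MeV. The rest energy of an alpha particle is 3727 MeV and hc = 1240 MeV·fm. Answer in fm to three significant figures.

Total energy E = KE + m₀c² = 2.570 × 10⁴ + 3727 = 29427 MeV.
(pc)² = E² − (m₀c²)² = (29427)² − (3727)² = 8.521 × 10⁸ MeV², so pc = 2.919 × 10⁴ MeV.
λ = hc/(pc) = 1240 MeV·fm / 2.919 × 10⁴ MeV = 0.0425 fm.

λ = 0.0425 fm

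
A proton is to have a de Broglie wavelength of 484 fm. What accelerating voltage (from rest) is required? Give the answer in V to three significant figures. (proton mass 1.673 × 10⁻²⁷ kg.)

V = 3500 V

p = h/λ = 6.626 × 10⁻³⁴ / 4.840 × 10⁻¹³ = 1.369 × 10⁻²¹ kg·m/s.
KE = p²/(2m) = 5.601 × 10⁻¹⁶ J.
V = KE/e = 5.601 × 10⁻¹⁶ / (1.602 × 10⁻¹⁹) = 3500 V.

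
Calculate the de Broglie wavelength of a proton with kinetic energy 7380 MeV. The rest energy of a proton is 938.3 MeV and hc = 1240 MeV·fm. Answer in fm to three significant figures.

λ = 0.150 fm

Total energy E = KE + m₀c² = 7380 + 938.3 = 8318.3 MeV.
(pc)² = E² − (m₀c²)² = (8318.3)² − (938.3)² = 6.831 × 10⁷ MeV², so pc = 8265 MeV.
λ = hc/(pc) = 1240 MeV·fm / 8265 MeV = 0.150 fm.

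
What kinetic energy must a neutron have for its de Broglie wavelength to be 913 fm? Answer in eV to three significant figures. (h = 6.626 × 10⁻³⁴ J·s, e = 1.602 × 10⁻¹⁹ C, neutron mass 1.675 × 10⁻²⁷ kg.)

p = h/λ = 6.626 × 10⁻³⁴ / 9.130 × 10⁻¹³ = 7.257 × 10⁻²² kg·m/s.
KE = p²/(2m) = (7.257 × 10⁻²²)² / (2 × 1.675 × 10⁻²⁷) = 1.572 × 10⁻¹⁶ J = 981 eV.

KE = 981 eV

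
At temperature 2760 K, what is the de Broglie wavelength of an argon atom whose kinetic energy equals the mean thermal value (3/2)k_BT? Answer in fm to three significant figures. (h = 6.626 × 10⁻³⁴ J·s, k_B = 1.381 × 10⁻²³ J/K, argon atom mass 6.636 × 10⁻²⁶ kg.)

λ = 7610 fm

KE = (3/2)k_BT = 1.5 × 1.381 × 10⁻²³ × 2760 = 5.717 × 10⁻²⁰ J.
p = √(2mKE) = √(2 × 6.636 × 10⁻²⁶ × 5.717 × 10⁻²⁰) = 8.711 × 10⁻²³ kg·m/s.
λ = h/p = 7.61 × 10⁻¹² m = 7610 fm.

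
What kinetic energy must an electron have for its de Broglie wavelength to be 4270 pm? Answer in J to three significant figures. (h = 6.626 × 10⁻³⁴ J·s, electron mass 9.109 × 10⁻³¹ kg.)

KE = 1.32 × 10⁻²⁰ J

p = h/λ = 6.626 × 10⁻³⁴ / 4.270 × 10⁻⁹ = 1.552 × 10⁻²⁵ kg·m/s.
KE = p²/(2m) = (1.552 × 10⁻²⁵)² / (2 × 9.109 × 10⁻³¹) = 1.322 × 10⁻²⁰ J = 1.32 × 10⁻²⁰ J.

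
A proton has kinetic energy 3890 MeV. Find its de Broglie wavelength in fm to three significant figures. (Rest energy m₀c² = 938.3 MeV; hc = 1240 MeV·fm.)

λ = 0.262 fm

Total energy E = KE + m₀c² = 3890 + 938.3 = 4828.3 MeV.
(pc)² = E² − (m₀c²)² = (4828.3)² − (938.3)² = 2.243 × 10⁷ MeV², so pc = 4736 MeV.
λ = hc/(pc) = 1240 MeV·fm / 4736 MeV = 0.262 fm.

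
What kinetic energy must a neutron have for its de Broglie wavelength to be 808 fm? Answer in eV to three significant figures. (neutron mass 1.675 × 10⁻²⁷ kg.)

KE = 1250 eV

p = h/λ = 6.626 × 10⁻³⁴ / 8.080 × 10⁻¹³ = 8.200 × 10⁻²² kg·m/s.
KE = p²/(2m) = (8.200 × 10⁻²²)² / (2 × 1.675 × 10⁻²⁷) = 2.007 × 10⁻¹⁶ J = 1250 eV.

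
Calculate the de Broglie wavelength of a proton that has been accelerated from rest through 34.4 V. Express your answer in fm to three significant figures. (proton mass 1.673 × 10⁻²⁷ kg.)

KE = eV = 1.602 × 10⁻¹⁹ × 34.40 = 5.511 × 10⁻¹⁸ J.
p = √(2mKE) = √(2 × 1.673 × 10⁻²⁷ × 5.511 × 10⁻¹⁸) = 1.358 × 10⁻²² kg·m/s.
λ = h/p = 6.626 × 10⁻³⁴ / 1.358 × 10⁻²² = 4.88 × 10⁻¹² m = 4880 fm.

λ = 4880 fm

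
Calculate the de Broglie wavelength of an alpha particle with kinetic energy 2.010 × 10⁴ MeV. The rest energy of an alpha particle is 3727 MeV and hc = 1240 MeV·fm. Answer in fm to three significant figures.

Total energy E = KE + m₀c² = 2.010 × 10⁴ + 3727 = 23827 MeV.
(pc)² = E² − (m₀c²)² = (23827)² − (3727)² = 5.538 × 10⁸ MeV², so pc = 2.353 × 10⁴ MeV.
λ = hc/(pc) = 1240 MeV·fm / 2.353 × 10⁴ MeV = 0.0527 fm.

λ = 0.0527 fm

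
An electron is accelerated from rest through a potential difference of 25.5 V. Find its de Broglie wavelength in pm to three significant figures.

λ = 243 pm

KE = eV = 1.602 × 10⁻¹⁹ × 25.50 = 4.085 × 10⁻¹⁸ J.
p = √(2mKE) = √(2 × 9.109 × 10⁻³¹ × 4.085 × 10⁻¹⁸) = 2.728 × 10⁻²⁴ kg·m/s.
λ = h/p = 6.626 × 10⁻³⁴ / 2.728 × 10⁻²⁴ = 2.43 × 10⁻¹⁰ m = 243 pm.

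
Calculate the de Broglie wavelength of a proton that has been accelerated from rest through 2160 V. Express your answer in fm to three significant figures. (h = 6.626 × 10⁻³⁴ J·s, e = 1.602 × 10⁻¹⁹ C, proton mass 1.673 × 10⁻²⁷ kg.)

KE = eV = 1.602 × 10⁻¹⁹ × 2160 = 3.460 × 10⁻¹⁶ J.
p = √(2mKE) = √(2 × 1.673 × 10⁻²⁷ × 3.460 × 10⁻¹⁶) = 1.076 × 10⁻²¹ kg·m/s.
λ = h/p = 6.626 × 10⁻³⁴ / 1.076 × 10⁻²¹ = 6.16 × 10⁻¹³ m = 616 fm.

λ = 616 fm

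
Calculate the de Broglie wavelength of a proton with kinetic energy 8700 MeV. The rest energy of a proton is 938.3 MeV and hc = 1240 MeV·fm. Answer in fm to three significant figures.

Total energy E = KE + m₀c² = 8700 + 938.3 = 9638.3 MeV.
(pc)² = E² − (m₀c²)² = (9638.3)² − (938.3)² = 9.202 × 10⁷ MeV², so pc = 9593 MeV.
λ = hc/(pc) = 1240 MeV·fm / 9593 MeV = 0.129 fm.

λ = 0.129 fm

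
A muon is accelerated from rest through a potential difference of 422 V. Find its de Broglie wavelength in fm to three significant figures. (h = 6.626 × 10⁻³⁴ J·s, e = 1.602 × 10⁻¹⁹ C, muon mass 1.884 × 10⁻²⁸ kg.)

KE = eV = 1.602 × 10⁻¹⁹ × 422.0 = 6.760 × 10⁻¹⁷ J.
p = √(2mKE) = √(2 × 1.884 × 10⁻²⁸ × 6.760 × 10⁻¹⁷) = 1.596 × 10⁻²² kg·m/s.
λ = h/p = 6.626 × 10⁻³⁴ / 1.596 × 10⁻²² = 4.15 × 10⁻¹² m = 4150 fm.

λ = 4150 fm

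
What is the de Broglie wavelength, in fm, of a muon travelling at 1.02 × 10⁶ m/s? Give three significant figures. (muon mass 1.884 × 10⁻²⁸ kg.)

p = mv = 1.884 × 10⁻²⁸ × 1.02 × 10⁶ = 1.922 × 10⁻²² kg·m/s.
λ = h/p = 6.626 × 10⁻³⁴ / 1.922 × 10⁻²² = 3.45 × 10⁻¹² m = 3450 fm.

λ = 3450 fm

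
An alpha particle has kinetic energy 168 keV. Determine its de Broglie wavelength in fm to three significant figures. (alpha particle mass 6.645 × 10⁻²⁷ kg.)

λ = 35.0 fm

KE = 168 keV = 2.691 × 10⁻¹⁴ J.
p = √(2mKE) = √(2 × 6.645 × 10⁻²⁷ × 2.691 × 10⁻¹⁴) = 1.891 × 10⁻²⁰ kg·m/s.
λ = h/p = 6.626 × 10⁻³⁴ / 1.891 × 10⁻²⁰ = 3.50 × 10⁻¹⁴ m = 35.0 fm.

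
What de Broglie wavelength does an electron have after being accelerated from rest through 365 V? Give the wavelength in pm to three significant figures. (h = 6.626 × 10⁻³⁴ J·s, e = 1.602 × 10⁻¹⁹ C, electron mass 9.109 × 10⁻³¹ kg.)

KE = eV = 1.602 × 10⁻¹⁹ × 365.0 = 5.847 × 10⁻¹⁷ J.
p = √(2mKE) = √(2 × 9.109 × 10⁻³¹ × 5.847 × 10⁻¹⁷) = 1.032 × 10⁻²³ kg·m/s.
λ = h/p = 6.626 × 10⁻³⁴ / 1.032 × 10⁻²³ = 6.42 × 10⁻¹¹ m = 64.2 pm.

λ = 64.2 pm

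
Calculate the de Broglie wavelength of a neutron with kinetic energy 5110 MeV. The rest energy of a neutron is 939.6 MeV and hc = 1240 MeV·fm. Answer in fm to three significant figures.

Total energy E = KE + m₀c² = 5110 + 939.6 = 6049.6 MeV.
(pc)² = E² − (m₀c²)² = (6049.6)² − (939.6)² = 3.571 × 10⁷ MeV², so pc = 5976 MeV.
λ = hc/(pc) = 1240 MeV·fm / 5976 MeV = 0.207 fm.

λ = 0.207 fm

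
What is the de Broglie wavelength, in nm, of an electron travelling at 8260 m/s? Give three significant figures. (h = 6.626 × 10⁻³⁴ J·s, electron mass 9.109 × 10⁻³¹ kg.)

p = mv = 9.109 × 10⁻³¹ × 8260 = 7.524 × 10⁻²⁷ kg·m/s.
λ = h/p = 6.626 × 10⁻³⁴ / 7.524 × 10⁻²⁷ = 8.81 × 10⁻⁸ m = 88.1 nm.

λ = 88.1 nm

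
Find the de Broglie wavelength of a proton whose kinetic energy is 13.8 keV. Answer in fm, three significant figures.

λ = 244 fm

KE = 13.8 keV = 2.211 × 10⁻¹⁵ J.
p = √(2mKE) = √(2 × 1.673 × 10⁻²⁷ × 2.211 × 10⁻¹⁵) = 2.720 × 10⁻²¹ kg·m/s.
λ = h/p = 6.626 × 10⁻³⁴ / 2.720 × 10⁻²¹ = 2.44 × 10⁻¹³ m = 244 fm.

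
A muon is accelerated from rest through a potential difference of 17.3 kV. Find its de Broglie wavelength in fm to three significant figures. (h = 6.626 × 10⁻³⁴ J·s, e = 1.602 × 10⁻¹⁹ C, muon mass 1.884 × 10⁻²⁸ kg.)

λ = 648 fm

KE = eV = 1.602 × 10⁻¹⁹ × 1.730 × 10⁴ = 2.771 × 10⁻¹⁵ J.
p = √(2mKE) = √(2 × 1.884 × 10⁻²⁸ × 2.771 × 10⁻¹⁵) = 1.022 × 10⁻²¹ kg·m/s.
λ = h/p = 6.626 × 10⁻³⁴ / 1.022 × 10⁻²¹ = 6.48 × 10⁻¹³ m = 648 fm.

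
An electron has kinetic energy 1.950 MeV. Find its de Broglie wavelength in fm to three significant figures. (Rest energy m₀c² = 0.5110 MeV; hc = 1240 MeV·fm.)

Total energy E = KE + m₀c² = 1.950 + 0.5110 = 2.4610 MeV.
(pc)² = E² − (m₀c²)² = (2.4610)² − (0.5110)² = 5.795 MeV², so pc = 2.407 MeV.
λ = hc/(pc) = 1240 MeV·fm / 2.407 MeV = 515 fm.

λ = 515 fm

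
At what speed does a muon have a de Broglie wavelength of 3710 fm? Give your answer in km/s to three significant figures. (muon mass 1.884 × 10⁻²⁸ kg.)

v = 948 km/s

p = h/λ = 6.626 × 10⁻³⁴ / 3.710 × 10⁻¹² = 1.786 × 10⁻²² kg·m/s.
v = p/m = 1.786 × 10⁻²² / 1.884 × 10⁻²⁸ = 9.48 × 10⁵ m/s = 948 km/s.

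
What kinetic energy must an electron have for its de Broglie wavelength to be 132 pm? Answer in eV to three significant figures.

p = h/λ = 6.626 × 10⁻³⁴ / 1.320 × 10⁻¹⁰ = 5.020 × 10⁻²⁴ kg·m/s.
KE = p²/(2m) = (5.020 × 10⁻²⁴)² / (2 × 9.109 × 10⁻³¹) = 1.383 × 10⁻¹⁷ J = 86.3 eV.

KE = 86.3 eV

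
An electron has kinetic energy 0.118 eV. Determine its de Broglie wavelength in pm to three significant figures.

KE = 0.118 eV = 1.890 × 10⁻²⁰ J.
p = √(2mKE) = √(2 × 9.109 × 10⁻³¹ × 1.890 × 10⁻²⁰) = 1.856 × 10⁻²⁵ kg·m/s.
λ = h/p = 6.626 × 10⁻³⁴ / 1.856 × 10⁻²⁵ = 3.57 × 10⁻⁹ m = 3570 pm.

λ = 3570 pm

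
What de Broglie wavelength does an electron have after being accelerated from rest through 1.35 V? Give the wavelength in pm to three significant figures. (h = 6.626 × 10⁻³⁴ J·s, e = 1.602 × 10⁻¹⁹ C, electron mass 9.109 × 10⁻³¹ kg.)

KE = eV = 1.602 × 10⁻¹⁹ × 1.350 = 2.163 × 10⁻¹⁹ J.
p = √(2mKE) = √(2 × 9.109 × 10⁻³¹ × 2.163 × 10⁻¹⁹) = 6.277 × 10⁻²⁵ kg·m/s.
λ = h/p = 6.626 × 10⁻³⁴ / 6.277 × 10⁻²⁵ = 1.06 × 10⁻⁹ m = 1060 pm.

λ = 1060 pm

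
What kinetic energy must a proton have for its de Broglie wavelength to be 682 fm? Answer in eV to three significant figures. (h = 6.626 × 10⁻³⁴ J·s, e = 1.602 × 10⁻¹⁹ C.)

p = h/λ = 6.626 × 10⁻³⁴ / 6.820 × 10⁻¹³ = 9.716 × 10⁻²² kg·m/s.
KE = p²/(2m) = (9.716 × 10⁻²²)² / (2 × 1.673 × 10⁻²⁷) = 2.821 × 10⁻¹⁶ J = 1760 eV.

KE = 1760 eV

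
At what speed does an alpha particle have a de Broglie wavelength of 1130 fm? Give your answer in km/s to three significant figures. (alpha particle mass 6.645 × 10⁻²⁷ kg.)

p = h/λ = 6.626 × 10⁻³⁴ / 1.130 × 10⁻¹² = 5.864 × 10⁻²² kg·m/s.
v = p/m = 5.864 × 10⁻²² / 6.645 × 10⁻²⁷ = 8.82 × 10⁴ m/s = 88.2 km/s.

v = 88.2 km/s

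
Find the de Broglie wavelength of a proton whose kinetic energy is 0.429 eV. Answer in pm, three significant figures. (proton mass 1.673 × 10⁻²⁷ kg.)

λ = 43.7 pm

KE = 0.429 eV = 6.873 × 10⁻²⁰ J.
p = √(2mKE) = √(2 × 1.673 × 10⁻²⁷ × 6.873 × 10⁻²⁰) = 1.516 × 10⁻²³ kg·m/s.
λ = h/p = 6.626 × 10⁻³⁴ / 1.516 × 10⁻²³ = 4.37 × 10⁻¹¹ m = 43.7 pm.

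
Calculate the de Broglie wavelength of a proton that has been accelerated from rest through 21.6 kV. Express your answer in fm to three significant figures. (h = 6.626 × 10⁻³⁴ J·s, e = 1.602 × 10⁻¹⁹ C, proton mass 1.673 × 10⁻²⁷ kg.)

λ = 195 fm

KE = eV = 1.602 × 10⁻¹⁹ × 2.160 × 10⁴ = 3.460 × 10⁻¹⁵ J.
p = √(2mKE) = √(2 × 1.673 × 10⁻²⁷ × 3.460 × 10⁻¹⁵) = 3.403 × 10⁻²¹ kg·m/s.
λ = h/p = 6.626 × 10⁻³⁴ / 3.403 × 10⁻²¹ = 1.95 × 10⁻¹³ m = 195 fm.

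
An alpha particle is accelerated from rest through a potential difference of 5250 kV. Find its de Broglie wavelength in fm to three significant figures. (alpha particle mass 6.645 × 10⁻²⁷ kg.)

KE = 2eV = 2 × 1.602 × 10⁻¹⁹ × 5.250 × 10⁶ = 1.682 × 10⁻¹² J.
p = √(2mKE) = √(2 × 6.645 × 10⁻²⁷ × 1.682 × 10⁻¹²) = 1.495 × 10⁻¹⁹ kg·m/s.
λ = h/p = 6.626 × 10⁻³⁴ / 1.495 × 10⁻¹⁹ = 4.43 × 10⁻¹⁵ m = 4.43 fm.

λ = 4.43 fm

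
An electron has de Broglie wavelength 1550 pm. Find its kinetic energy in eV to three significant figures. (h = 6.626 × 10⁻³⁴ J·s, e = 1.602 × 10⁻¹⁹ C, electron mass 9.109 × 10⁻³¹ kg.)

KE = 0.626 eV

p = h/λ = 6.626 × 10⁻³⁴ / 1.550 × 10⁻⁹ = 4.275 × 10⁻²⁵ kg·m/s.
KE = p²/(2m) = (4.275 × 10⁻²⁵)² / (2 × 9.109 × 10⁻³¹) = 1.003 × 10⁻¹⁹ J = 0.626 eV.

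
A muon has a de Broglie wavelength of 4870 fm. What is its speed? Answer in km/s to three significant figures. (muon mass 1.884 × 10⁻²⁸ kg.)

p = h/λ = 6.626 × 10⁻³⁴ / 4.870 × 10⁻¹² = 1.361 × 10⁻²² kg·m/s.
v = p/m = 1.361 × 10⁻²² / 1.884 × 10⁻²⁸ = 7.22 × 10⁵ m/s = 722 km/s.

v = 722 km/s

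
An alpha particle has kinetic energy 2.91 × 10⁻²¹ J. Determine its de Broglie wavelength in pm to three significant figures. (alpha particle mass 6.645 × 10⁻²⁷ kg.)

p = √(2mKE) = √(2 × 6.645 × 10⁻²⁷ × 2.910 × 10⁻²¹) = 6.219 × 10⁻²⁴ kg·m/s.
λ = h/p = 6.626 × 10⁻³⁴ / 6.219 × 10⁻²⁴ = 1.07 × 10⁻¹⁰ m = 107 pm.

λ = 107 pm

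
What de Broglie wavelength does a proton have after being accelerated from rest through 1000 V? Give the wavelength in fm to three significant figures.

λ = 905 fm

KE = eV = 1.602 × 10⁻¹⁹ × 1000 = 1.602 × 10⁻¹⁶ J.
p = √(2mKE) = √(2 × 1.673 × 10⁻²⁷ × 1.602 × 10⁻¹⁶) = 7.321 × 10⁻²² kg·m/s.
λ = h/p = 6.626 × 10⁻³⁴ / 7.321 × 10⁻²² = 9.05 × 10⁻¹³ m = 905 fm.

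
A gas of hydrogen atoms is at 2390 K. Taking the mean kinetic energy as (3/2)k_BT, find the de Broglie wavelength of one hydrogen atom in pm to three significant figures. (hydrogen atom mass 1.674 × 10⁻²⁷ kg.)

λ = 51.5 pm

KE = (3/2)k_BT = 1.5 × 1.381 × 10⁻²³ × 2390 = 4.951 × 10⁻²⁰ J.
p = √(2mKE) = √(2 × 1.674 × 10⁻²⁷ × 4.951 × 10⁻²⁰) = 1.287 × 10⁻²³ kg·m/s.
λ = h/p = 5.15 × 10⁻¹¹ m = 51.5 pm.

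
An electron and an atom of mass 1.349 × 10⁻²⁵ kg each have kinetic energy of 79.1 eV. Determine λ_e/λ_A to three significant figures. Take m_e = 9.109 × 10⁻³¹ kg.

λ_e/λ_A = 385

At fixed KE, p = √(2mKE) so λ = h/p ∝ 1/√m.
λ_e/λ_A = √(m_A/m_e) = √(1.349 × 10⁻²⁵/9.109 × 10⁻³¹) = √(1.481 × 10⁵) = 385.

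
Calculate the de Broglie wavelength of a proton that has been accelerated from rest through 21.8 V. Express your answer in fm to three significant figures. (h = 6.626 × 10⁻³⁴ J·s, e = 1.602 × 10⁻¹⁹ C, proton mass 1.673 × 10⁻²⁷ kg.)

KE = eV = 1.602 × 10⁻¹⁹ × 21.80 = 3.492 × 10⁻¹⁸ J.
p = √(2mKE) = √(2 × 1.673 × 10⁻²⁷ × 3.492 × 10⁻¹⁸) = 1.081 × 10⁻²² kg·m/s.
λ = h/p = 6.626 × 10⁻³⁴ / 1.081 × 10⁻²² = 6.13 × 10⁻¹² m = 6130 fm.

λ = 6130 fm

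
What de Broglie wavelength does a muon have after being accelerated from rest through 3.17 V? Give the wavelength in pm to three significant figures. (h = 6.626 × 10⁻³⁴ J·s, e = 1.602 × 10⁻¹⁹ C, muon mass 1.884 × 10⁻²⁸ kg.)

KE = eV = 1.602 × 10⁻¹⁹ × 3.170 = 5.078 × 10⁻¹⁹ J.
p = √(2mKE) = √(2 × 1.884 × 10⁻²⁸ × 5.078 × 10⁻¹⁹) = 1.383 × 10⁻²³ kg·m/s.
λ = h/p = 6.626 × 10⁻³⁴ / 1.383 × 10⁻²³ = 4.79 × 10⁻¹¹ m = 47.9 pm.

λ = 47.9 pm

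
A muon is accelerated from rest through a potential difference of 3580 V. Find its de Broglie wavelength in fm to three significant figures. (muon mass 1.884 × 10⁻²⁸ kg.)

KE = eV = 1.602 × 10⁻¹⁹ × 3580 = 5.735 × 10⁻¹⁶ J.
p = √(2mKE) = √(2 × 1.884 × 10⁻²⁸ × 5.735 × 10⁻¹⁶) = 4.649 × 10⁻²² kg·m/s.
λ = h/p = 6.626 × 10⁻³⁴ / 4.649 × 10⁻²² = 1.43 × 10⁻¹² m = 1430 fm.

λ = 1430 fm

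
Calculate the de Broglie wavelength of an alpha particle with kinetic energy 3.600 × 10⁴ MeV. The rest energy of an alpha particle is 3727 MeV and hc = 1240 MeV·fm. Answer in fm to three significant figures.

Total energy E = KE + m₀c² = 3.600 × 10⁴ + 3727 = 39727 MeV.
(pc)² = E² − (m₀c²)² = (39727)² − (3727)² = 1.564 × 10⁹ MeV², so pc = 3.955 × 10⁴ MeV.
λ = hc/(pc) = 1240 MeV·fm / 3.955 × 10⁴ MeV = 0.0314 fm.

λ = 0.0314 fm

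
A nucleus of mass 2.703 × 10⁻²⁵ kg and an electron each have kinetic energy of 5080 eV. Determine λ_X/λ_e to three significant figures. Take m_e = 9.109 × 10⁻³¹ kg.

At fixed KE, p = √(2mKE) so λ = h/p ∝ 1/√m.
λ_X/λ_e = √(m_e/m_X) = √(9.109 × 10⁻³¹/2.703 × 10⁻²⁵) = √(3.370 × 10⁻⁶) = 1.84 × 10⁻³.

λ_X/λ_e = 1.84 × 10⁻³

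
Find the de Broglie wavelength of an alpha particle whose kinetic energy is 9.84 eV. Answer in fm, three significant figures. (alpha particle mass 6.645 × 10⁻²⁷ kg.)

λ = 4580 fm

KE = 9.84 eV = 1.576 × 10⁻¹⁸ J.
p = √(2mKE) = √(2 × 6.645 × 10⁻²⁷ × 1.576 × 10⁻¹⁸) = 1.447 × 10⁻²² kg·m/s.
λ = h/p = 6.626 × 10⁻³⁴ / 1.447 × 10⁻²² = 4.58 × 10⁻¹² m = 4580 fm.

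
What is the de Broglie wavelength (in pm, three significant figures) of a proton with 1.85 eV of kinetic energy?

KE = 1.85 eV = 2.964 × 10⁻¹⁹ J.
p = √(2mKE) = √(2 × 1.673 × 10⁻²⁷ × 2.964 × 10⁻¹⁹) = 3.149 × 10⁻²³ kg·m/s.
λ = h/p = 6.626 × 10⁻³⁴ / 3.149 × 10⁻²³ = 2.10 × 10⁻¹¹ m = 21.0 pm.

λ = 21.0 pm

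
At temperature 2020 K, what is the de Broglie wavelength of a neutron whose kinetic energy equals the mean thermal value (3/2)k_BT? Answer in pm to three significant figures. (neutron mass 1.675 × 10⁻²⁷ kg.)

KE = (3/2)k_BT = 1.5 × 1.381 × 10⁻²³ × 2020 = 4.184 × 10⁻²⁰ J.
p = √(2mKE) = √(2 × 1.675 × 10⁻²⁷ × 4.184 × 10⁻²⁰) = 1.184 × 10⁻²³ kg·m/s.
λ = h/p = 5.60 × 10⁻¹¹ m = 56.0 pm.

λ = 56.0 pm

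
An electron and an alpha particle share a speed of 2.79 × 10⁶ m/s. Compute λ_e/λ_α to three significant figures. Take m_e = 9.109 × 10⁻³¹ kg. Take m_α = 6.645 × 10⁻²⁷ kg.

λ_e/λ_α = 7290

At fixed v, p = mv so λ = h/(mv) ∝ 1/m.
λ_e/λ_α = m_α/m_e = 6.645 × 10⁻²⁷/9.109 × 10⁻³¹ = 7290.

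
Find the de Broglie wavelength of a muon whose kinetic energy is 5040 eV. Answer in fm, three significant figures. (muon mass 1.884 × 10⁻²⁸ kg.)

λ = 1200 fm

KE = 5040 eV = 8.074 × 10⁻¹⁶ J.
p = √(2mKE) = √(2 × 1.884 × 10⁻²⁸ × 8.074 × 10⁻¹⁶) = 5.516 × 10⁻²² kg·m/s.
λ = h/p = 6.626 × 10⁻³⁴ / 5.516 × 10⁻²² = 1.20 × 10⁻¹² m = 1200 fm.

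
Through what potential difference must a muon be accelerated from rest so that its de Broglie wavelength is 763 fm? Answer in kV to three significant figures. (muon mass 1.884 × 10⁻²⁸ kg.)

V = 12.5 kV

p = h/λ = 6.626 × 10⁻³⁴ / 7.630 × 10⁻¹³ = 8.684 × 10⁻²² kg·m/s.
KE = p²/(2m) = 2.001 × 10⁻¹⁵ J.
V = KE/e = 2.001 × 10⁻¹⁵ / (1.602 × 10⁻¹⁹) = 12.5 kV.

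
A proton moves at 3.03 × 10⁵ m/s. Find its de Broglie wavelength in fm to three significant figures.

p = mv = 1.673 × 10⁻²⁷ × 3.03 × 10⁵ = 5.069 × 10⁻²² kg·m/s.
λ = h/p = 6.626 × 10⁻³⁴ / 5.069 × 10⁻²² = 1.31 × 10⁻¹² m = 1310 fm.

λ = 1310 fm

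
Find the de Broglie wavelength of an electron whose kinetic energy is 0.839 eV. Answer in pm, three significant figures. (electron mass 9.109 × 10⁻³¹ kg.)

KE = 0.839 eV = 1.344 × 10⁻¹⁹ J.
p = √(2mKE) = √(2 × 9.109 × 10⁻³¹ × 1.344 × 10⁻¹⁹) = 4.948 × 10⁻²⁵ kg·m/s.
λ = h/p = 6.626 × 10⁻³⁴ / 4.948 × 10⁻²⁵ = 1.34 × 10⁻⁹ m = 1340 pm.

λ = 1340 pm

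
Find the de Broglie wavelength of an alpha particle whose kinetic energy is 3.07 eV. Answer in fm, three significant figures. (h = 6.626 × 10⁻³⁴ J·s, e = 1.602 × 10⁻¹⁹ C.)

KE = 3.07 eV = 4.918 × 10⁻¹⁹ J.
p = √(2mKE) = √(2 × 6.645 × 10⁻²⁷ × 4.918 × 10⁻¹⁹) = 8.085 × 10⁻²³ kg·m/s.
λ = h/p = 6.626 × 10⁻³⁴ / 8.085 × 10⁻²³ = 8.20 × 10⁻¹² m = 8200 fm.

λ = 8200 fm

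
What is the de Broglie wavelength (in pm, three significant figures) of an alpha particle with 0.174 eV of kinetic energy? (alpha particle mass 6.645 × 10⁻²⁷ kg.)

KE = 0.174 eV = 2.787 × 10⁻²⁰ J.
p = √(2mKE) = √(2 × 6.645 × 10⁻²⁷ × 2.787 × 10⁻²⁰) = 1.925 × 10⁻²³ kg·m/s.
λ = h/p = 6.626 × 10⁻³⁴ / 1.925 × 10⁻²³ = 3.44 × 10⁻¹¹ m = 34.4 pm.

λ = 34.4 pm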